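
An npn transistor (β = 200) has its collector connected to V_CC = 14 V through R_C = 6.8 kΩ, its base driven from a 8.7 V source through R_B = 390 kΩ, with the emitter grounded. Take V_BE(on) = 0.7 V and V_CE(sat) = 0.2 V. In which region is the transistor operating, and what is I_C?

saturation; I_C ≈ 2 mA

Assume active: I_B = (8.7 − 0.7)/390 = 0.0205 mA, giving I_C = β·I_B = 4.1 mA.
But then V_CE = 14 − 4.1×6.8 = -13.9 V < V_CE(sat) = 0.2 V — impossible in the active region.
So the transistor is saturated. With V_CE = 0.2 V, I_C = (V_CC − 0.2)/R_C = 13.8/6.8 = 2.03 mA.
Check: β·I_B = 4.1 mA > I_C = 2.03 mA, confirming saturation.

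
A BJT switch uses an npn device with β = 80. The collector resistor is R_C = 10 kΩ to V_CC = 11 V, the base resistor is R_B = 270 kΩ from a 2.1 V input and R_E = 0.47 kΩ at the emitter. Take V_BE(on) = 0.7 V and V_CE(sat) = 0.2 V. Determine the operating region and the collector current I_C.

active; I_C ≈ 0.36 mA

Assume active. Base-emitter loop: I_B = (V_BB − V_BE)/(R_B + (β+1)R_E) = (2.1 − 0.7)/(270 + 81×0.47) = 0.00454 mA.
I_C = β·I_B = 80×0.00454 = 0.364 mA.
V_CE = V_CC − I_C·R_C − I_E·R_E = 11 − 0.364×10 − 0.368×0.47 = 7.19 V > V_CE(sat), so the active-region assumption holds.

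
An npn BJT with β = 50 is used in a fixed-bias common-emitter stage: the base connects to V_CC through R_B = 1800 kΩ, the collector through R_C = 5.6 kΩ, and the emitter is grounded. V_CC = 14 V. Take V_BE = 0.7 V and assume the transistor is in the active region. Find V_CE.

V_CE ≈ 12 V

Base loop: V_CC = I_B·R_B + V_BE, so I_B = (14 − 0.7)/1800 kΩ = 0.00739 mA.
In the active region I_C = β·I_B = 50 × 0.00739 = 0.369 mA.
Collector loop: V_CE = V_CC − I_C·R_C = 14 − 0.369×5.6 = 11.9 V.
Since V_CE = 11.9 V > V_CE(sat) ≈ 0.2 V, the transistor is in the active region as assumed.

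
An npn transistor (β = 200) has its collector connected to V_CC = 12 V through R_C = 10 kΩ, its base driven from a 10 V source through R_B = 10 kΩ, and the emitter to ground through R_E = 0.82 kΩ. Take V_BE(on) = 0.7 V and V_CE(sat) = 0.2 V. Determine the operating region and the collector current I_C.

saturation; I_C ≈ 1 mA

Assume active: I_B = (10 − 0.7)/(10 + 201×0.82) = 0.0532 mA, I_C = β·I_B = 10.6 mA.
Then V_CE = 12 − 10.6×10 − 10.7×0.82 = -103 V < 0.2 V — the active assumption fails.
Re-solve with V_CE = 0.2 V. KCL at the emitter: V_E/R_E = (V_BB−0.7−V_E)/R_B + (V_CC−0.2−V_E)/R_C, giving V_E = 1.49 V.
I_C = (V_CC − 0.2 − V_E)/R_C = (11.8 − 1.49)/10 = 1.03 mA.
Check: I_B = (9.3 − 1.49)/10 = 0.781 mA, and β·I_B = 156 mA > I_C, confirming saturation.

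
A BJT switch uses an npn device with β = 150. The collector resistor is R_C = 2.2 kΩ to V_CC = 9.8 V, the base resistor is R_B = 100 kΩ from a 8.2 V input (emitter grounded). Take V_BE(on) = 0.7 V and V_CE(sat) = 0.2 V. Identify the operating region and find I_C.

Assume active: I_B = (8.2 − 0.7)/100 = 0.075 mA, giving I_C = β·I_B = 11.2 mA.
But then V_CE = 9.8 − 11.2×2.2 = -15 V < V_CE(sat) = 0.2 V — impossible in the active region.
So the transistor is saturated. With V_CE = 0.2 V, I_C = (V_CC − 0.2)/R_C = 9.6/2.2 = 4.36 mA.
Check: β·I_B = 11.2 mA > I_C = 4.36 mA, confirming saturation.

saturation; I_C ≈ 4.4 mA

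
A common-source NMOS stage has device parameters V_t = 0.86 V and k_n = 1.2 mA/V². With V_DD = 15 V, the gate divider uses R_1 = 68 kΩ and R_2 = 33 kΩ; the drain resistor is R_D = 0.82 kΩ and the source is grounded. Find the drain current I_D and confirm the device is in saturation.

V_G = V_DD·R_2/(R_1+R_2) = 15×33/101 = 4.9 V. With the source grounded, V_GS = V_G = 4.9 V.
Assume saturation: I_D = (k_n/2)(V_GS − V_t)² = (1.2/2)×(4.9 − 0.86)² = 0.6×4.04² = 9.8 mA.
V_DS = V_DD − I_D·R_D = 15 − 9.8×0.82 = 6.97 V.
Saturation requires V_DS ≥ V_GS − V_t = 4.04 V; 6.97 ≥ 4.04 ✓.

I_D ≈ 9.8 mA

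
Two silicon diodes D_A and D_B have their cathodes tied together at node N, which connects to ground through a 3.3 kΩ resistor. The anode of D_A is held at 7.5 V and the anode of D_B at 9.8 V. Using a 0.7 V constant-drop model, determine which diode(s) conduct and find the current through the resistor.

Assume both conduct. Then node N would need to be at both 7.5−0.7 = 6.8 V and 9.8−0.7 = 9.1 V, which is impossible.
Assume only D_B conducts: V_N = 9.8 − 0.7 = 9.1 V, so I_R = 9.1/3.3 = 2.76 mA.
Check D_A: its anode-to-cathode voltage is 7.5 − 9.1 = -1.6 V < 0.7 V, so it is off. The assumption is consistent.

Only D_B conducts; I_R ≈ 2.8 mA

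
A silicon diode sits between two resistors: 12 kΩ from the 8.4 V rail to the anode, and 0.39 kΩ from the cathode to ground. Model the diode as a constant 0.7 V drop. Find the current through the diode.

I ≈ 0.62 mA

The two resistors are in series with the diode, so KVL gives 8.4 = I·12 + 0.7 + I·0.39.
I = (8.4 − 0.7) / (12 + 0.39) kΩ = 7.7 / 12.4 = 0.621 mA.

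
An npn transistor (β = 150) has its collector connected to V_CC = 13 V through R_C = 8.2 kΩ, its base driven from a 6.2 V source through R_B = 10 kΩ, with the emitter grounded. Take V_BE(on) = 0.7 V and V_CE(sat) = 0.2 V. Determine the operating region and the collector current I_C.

Assume active: I_B = (6.2 − 0.7)/10 = 0.55 mA, giving I_C = β·I_B = 82.5 mA.
But then V_CE = 13 − 82.5×8.2 = -663 V < V_CE(sat) = 0.2 V — impossible in the active region.
So the transistor is saturated. With V_CE = 0.2 V, I_C = (V_CC − 0.2)/R_C = 12.8/8.2 = 1.56 mA.
Check: β·I_B = 82.5 mA > I_C = 1.56 mA, confirming saturation.

saturation; I_C ≈ 1.6 mA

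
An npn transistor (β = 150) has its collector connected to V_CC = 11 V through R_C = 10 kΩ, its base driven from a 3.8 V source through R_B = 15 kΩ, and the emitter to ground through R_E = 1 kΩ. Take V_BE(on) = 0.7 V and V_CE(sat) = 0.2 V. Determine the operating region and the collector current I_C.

Assume active: I_B = (3.8 − 0.7)/(15 + 151×1) = 0.0187 mA, I_C = β·I_B = 2.8 mA.
Then V_CE = 11 − 2.8×10 − 2.82×1 = -19.8 V < 0.2 V — the active assumption fails.
Re-solve with V_CE = 0.2 V. KCL at the emitter: V_E/R_E = (V_BB−0.7−V_E)/R_B + (V_CC−0.2−V_E)/R_C, giving V_E = 1.1 V.
I_C = (V_CC − 0.2 − V_E)/R_C = (10.8 − 1.1)/10 = 0.97 mA.
Check: I_B = (3.1 − 1.1)/15 = 0.133 mA, and β·I_B = 20 mA > I_C, confirming saturation.

saturation; I_C ≈ 0.97 mA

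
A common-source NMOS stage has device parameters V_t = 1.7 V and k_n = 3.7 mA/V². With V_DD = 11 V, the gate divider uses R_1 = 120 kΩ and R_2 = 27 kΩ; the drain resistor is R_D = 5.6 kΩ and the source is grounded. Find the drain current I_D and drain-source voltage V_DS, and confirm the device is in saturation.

V_G = V_DD·R_2/(R_1+R_2) = 11×27/147 = 2.02 V. With the source grounded, V_GS = V_G = 2.02 V.
Assume saturation: I_D = (k_n/2)(V_GS − V_t)² = (3.7/2)×(2.02 − 1.7)² = 1.85×0.32² = 0.19 mA.
V_DS = V_DD − I_D·R_D = 11 − 0.19×5.6 = 9.94 V.
Saturation requires V_DS ≥ V_GS − V_t = 0.32 V; 9.94 ≥ 0.32 ✓.

I_D ≈ 0.19 mA, V_DS ≈ 9.9 V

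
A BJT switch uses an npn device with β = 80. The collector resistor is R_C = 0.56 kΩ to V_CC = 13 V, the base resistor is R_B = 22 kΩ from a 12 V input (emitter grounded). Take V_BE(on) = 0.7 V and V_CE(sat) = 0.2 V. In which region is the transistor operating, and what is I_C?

Assume active: I_B = (12 − 0.7)/22 = 0.514 mA, giving I_C = β·I_B = 41.1 mA.
But then V_CE = 13 − 41.1×0.56 = -10 V < V_CE(sat) = 0.2 V — impossible in the active region.
So the transistor is saturated. With V_CE = 0.2 V, I_C = (V_CC − 0.2)/R_C = 12.8/0.56 = 22.9 mA.
Check: β·I_B = 41.1 mA > I_C = 22.9 mA, confirming saturation.

saturation; I_C ≈ 23 mA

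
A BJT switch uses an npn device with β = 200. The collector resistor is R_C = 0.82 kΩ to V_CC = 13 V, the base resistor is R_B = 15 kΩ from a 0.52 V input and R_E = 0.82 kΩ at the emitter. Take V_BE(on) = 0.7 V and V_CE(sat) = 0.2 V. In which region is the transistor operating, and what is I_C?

V_BB = 0.52 V ≤ V_BE(on) = 0.7 V, so the base-emitter junction is not forward biased.
The transistor is in cutoff: I_B = I_C = 0.

cutoff; I_C ≈ 0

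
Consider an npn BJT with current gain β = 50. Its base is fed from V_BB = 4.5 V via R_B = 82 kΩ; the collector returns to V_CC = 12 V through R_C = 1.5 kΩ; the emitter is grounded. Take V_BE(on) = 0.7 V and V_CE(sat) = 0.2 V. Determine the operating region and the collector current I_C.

active; I_C ≈ 2.3 mA

Assume active. Base-emitter loop: I_B = (V_BB − V_BE)/R_B = (4.5 − 0.7)/82 = 0.0463 mA.
I_C = β·I_B = 50×0.0463 = 2.32 mA.
V_CE = V_CC − I_C·R_C = 12 − 2.32×1.5 = 8.52 V > V_CE(sat), so the active-region assumption holds.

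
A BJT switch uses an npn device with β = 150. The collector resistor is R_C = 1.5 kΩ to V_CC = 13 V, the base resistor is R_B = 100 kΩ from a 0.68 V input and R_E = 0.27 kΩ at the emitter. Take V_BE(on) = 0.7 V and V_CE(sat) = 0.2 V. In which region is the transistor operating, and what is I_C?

V_BB = 0.68 V ≤ V_BE(on) = 0.7 V, so the base-emitter junction is not forward biased.
The transistor is in cutoff: I_B = I_C = 0.

cutoff; I_C ≈ 0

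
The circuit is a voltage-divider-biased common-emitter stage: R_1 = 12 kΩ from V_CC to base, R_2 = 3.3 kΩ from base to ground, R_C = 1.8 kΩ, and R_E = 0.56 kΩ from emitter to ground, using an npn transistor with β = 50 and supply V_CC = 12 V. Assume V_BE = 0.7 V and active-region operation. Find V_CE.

V_CE ≈ 4.8 V

Thevenize the base divider: V_Th = V_CC·R_2/(R_1+R_2) = 12×3.3/15.3 = 2.59 V, R_Th = R_1‖R_2 = 2.59 kΩ.
Base-emitter loop: V_Th = I_B·R_Th + V_BE + (β+1)I_B·R_E, so I_B = (2.59 − 0.7) / (2.59 + 51×0.56) = 0.0606 mA.
I_C = β·I_B = 50×0.0606 = 3.03 mA, and I_E = (β+1)I_B = 3.09 mA.
V_CE = V_CC − I_C·R_C − I_E·R_E = 12 − 3.03×1.8 − 3.09×0.56 = 4.81 V.
V_CE = 4.81 V > 0.2 V confirms active-region operation.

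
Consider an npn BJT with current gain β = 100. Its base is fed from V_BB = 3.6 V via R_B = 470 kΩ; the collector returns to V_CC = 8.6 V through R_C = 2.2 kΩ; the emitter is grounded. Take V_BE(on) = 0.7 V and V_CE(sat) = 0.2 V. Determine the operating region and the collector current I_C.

Assume active. Base-emitter loop: I_B = (V_BB − V_BE)/R_B = (3.6 − 0.7)/470 = 0.00617 mA.
I_C = β·I_B = 100×0.00617 = 0.617 mA.
V_CE = V_CC − I_C·R_C = 8.6 − 0.617×2.2 = 7.24 V > V_CE(sat), so the active-region assumption holds.

active; I_C ≈ 0.62 mA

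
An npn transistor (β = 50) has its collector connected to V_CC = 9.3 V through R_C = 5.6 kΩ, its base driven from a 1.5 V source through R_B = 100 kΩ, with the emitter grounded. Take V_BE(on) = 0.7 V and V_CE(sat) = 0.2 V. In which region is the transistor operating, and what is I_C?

active; I_C ≈ 0.4 mA

Assume active. Base-emitter loop: I_B = (V_BB − V_BE)/R_B = (1.5 − 0.7)/100 = 0.008 mA.
I_C = β·I_B = 50×0.008 = 0.4 mA.
V_CE = V_CC − I_C·R_C = 9.3 − 0.4×5.6 = 7.06 V > V_CE(sat), so the active-region assumption holds.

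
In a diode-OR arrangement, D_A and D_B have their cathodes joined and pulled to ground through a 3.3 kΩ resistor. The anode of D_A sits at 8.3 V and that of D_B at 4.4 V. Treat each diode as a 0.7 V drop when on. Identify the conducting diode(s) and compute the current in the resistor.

Only D_A conducts; I_R ≈ 2.3 mA

Assume both conduct. Then node N would need to be at both 8.3−0.7 = 7.6 V and 4.4−0.7 = 3.7 V, which is impossible.
Assume only D_A conducts: V_N = 8.3 − 0.7 = 7.6 V, so I_R = 7.6/3.3 = 2.3 mA.
Check D_B: its anode-to-cathode voltage is 4.4 − 7.6 = -3.2 V < 0.7 V, so it is off. The assumption is consistent.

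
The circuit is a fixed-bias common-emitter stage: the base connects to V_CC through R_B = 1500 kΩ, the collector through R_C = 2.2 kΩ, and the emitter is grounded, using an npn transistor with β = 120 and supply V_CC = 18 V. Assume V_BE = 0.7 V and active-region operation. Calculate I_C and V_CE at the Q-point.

Base loop: V_CC = I_B·R_B + V_BE, so I_B = (18 − 0.7)/1500 kΩ = 0.0115 mA.
In the active region I_C = β·I_B = 120 × 0.0115 = 1.38 mA.
Collector loop: V_CE = V_CC − I_C·R_C = 18 − 1.38×2.2 = 15 V.
Since V_CE = 15 V > V_CE(sat) ≈ 0.2 V, the transistor is in the active region as assumed.

I_C ≈ 1.4 mA, V_CE ≈ 15 V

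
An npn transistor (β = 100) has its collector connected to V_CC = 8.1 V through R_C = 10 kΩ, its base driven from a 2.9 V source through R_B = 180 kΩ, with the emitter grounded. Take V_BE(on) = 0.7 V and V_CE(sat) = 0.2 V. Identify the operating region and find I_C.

Assume active: I_B = (2.9 − 0.7)/180 = 0.0122 mA, giving I_C = β·I_B = 1.22 mA.
But then V_CE = 8.1 − 1.22×10 = -4.12 V < V_CE(sat) = 0.2 V — impossible in the active region.
So the transistor is saturated. With V_CE = 0.2 V, I_C = (V_CC − 0.2)/R_C = 7.9/10 = 0.79 mA.
Check: β·I_B = 1.22 mA > I_C = 0.79 mA, confirming saturation.

saturation; I_C ≈ 0.79 mA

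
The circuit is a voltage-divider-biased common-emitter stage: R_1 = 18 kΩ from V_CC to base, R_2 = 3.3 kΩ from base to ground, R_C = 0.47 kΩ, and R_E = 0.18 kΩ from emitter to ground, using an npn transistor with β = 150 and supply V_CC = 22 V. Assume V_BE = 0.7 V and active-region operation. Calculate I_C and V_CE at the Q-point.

I_C ≈ 14 mA, V_CE ≈ 13 V

Thevenize the base divider: V_Th = V_CC·R_2/(R_1+R_2) = 22×3.3/21.3 = 3.41 V, R_Th = R_1‖R_2 = 2.79 kΩ.
Base-emitter loop: V_Th = I_B·R_Th + V_BE + (β+1)I_B·R_E, so I_B = (3.41 − 0.7) / (2.79 + 151×0.18) = 0.0904 mA.
I_C = β·I_B = 150×0.0904 = 13.6 mA, and I_E = (β+1)I_B = 13.6 mA.
V_CE = V_CC − I_C·R_C − I_E·R_E = 22 − 13.6×0.47 − 13.6×0.18 = 13.2 V.
V_CE = 13.2 V > 0.2 V confirms active-region operation.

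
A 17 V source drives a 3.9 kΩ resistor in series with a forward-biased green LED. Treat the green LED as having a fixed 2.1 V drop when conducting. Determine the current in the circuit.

KVL around the loop: 17 = V_D + I·R = 2.1 + I × 3.9 kΩ.
So I = (17 − 2.1) / 3.9 kΩ = 14.9 / 3.9 = 3.82 mA.

I ≈ 3.8 mA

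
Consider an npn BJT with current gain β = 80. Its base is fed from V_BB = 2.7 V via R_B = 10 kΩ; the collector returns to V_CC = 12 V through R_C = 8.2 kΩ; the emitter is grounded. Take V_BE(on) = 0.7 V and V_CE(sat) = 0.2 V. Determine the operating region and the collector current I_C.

saturation; I_C ≈ 1.4 mA

Assume active: I_B = (2.7 − 0.7)/10 = 0.2 mA, giving I_C = β·I_B = 16 mA.
But then V_CE = 12 − 16×8.2 = -119 V < V_CE(sat) = 0.2 V — impossible in the active region.
So the transistor is saturated. With V_CE = 0.2 V, I_C = (V_CC − 0.2)/R_C = 11.8/8.2 = 1.44 mA.
Check: β·I_B = 16 mA > I_C = 1.44 mA, confirming saturation.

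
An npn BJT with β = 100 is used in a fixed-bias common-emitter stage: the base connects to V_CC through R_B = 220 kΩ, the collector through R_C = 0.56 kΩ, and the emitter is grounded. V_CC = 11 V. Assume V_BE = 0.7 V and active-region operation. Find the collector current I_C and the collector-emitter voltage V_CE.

I_C ≈ 4.7 mA, V_CE ≈ 8.4 V

Base loop: V_CC = I_B·R_B + V_BE, so I_B = (11 − 0.7)/220 kΩ = 0.0468 mA.
In the active region I_C = β·I_B = 100 × 0.0468 = 4.68 mA.
Collector loop: V_CE = V_CC − I_C·R_C = 11 − 4.68×0.56 = 8.38 V.
Since V_CE = 8.38 V > V_CE(sat) ≈ 0.2 V, the transistor is in the active region as assumed.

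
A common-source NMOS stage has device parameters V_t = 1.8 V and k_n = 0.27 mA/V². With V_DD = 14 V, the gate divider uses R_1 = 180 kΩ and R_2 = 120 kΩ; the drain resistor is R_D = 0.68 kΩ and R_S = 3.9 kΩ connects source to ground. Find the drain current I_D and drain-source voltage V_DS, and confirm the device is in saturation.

I_D ≈ 0.49 mA, V_DS ≈ 12 V

V_G = V_DD·R_2/(R_1+R_2) = 14×120/300 = 5.6 V.
Assume saturation: I_D = (k_n/2)(V_GS − V_t)² with V_GS = V_G − I_D·R_S = 5.6 − 3.9·I_D.
Substituting gives 2.05·I_D² − 5·I_D + 1.95 = 0, with roots I_D = 0.487 or 1.95 mA.
The root I_D = 1.95 mA gives V_GS = -2 V ≤ V_t, so take I_D = 0.487 mA.
Then V_GS = 3.7 V and V_DS = V_DD − I_D(R_D+R_S) = 14 − 0.487×4.58 = 11.8 V.
Saturation requires V_DS ≥ V_GS − V_t = 1.9 V; 11.8 ≥ 1.9 ✓.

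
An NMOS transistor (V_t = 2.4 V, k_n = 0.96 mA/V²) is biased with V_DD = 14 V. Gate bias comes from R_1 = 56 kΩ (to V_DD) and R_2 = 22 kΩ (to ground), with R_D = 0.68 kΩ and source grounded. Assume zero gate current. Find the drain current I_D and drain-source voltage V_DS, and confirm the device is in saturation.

I_D ≈ 1.2 mA, V_DS ≈ 13 V

V_G = V_DD·R_2/(R_1+R_2) = 14×22/78 = 3.95 V. With the source grounded, V_GS = V_G = 3.95 V.
Assume saturation: I_D = (k_n/2)(V_GS − V_t)² = (0.96/2)×(3.95 − 2.4)² = 0.48×1.55² = 1.15 mA.
V_DS = V_DD − I_D·R_D = 14 − 1.15×0.68 = 13.2 V.
Saturation requires V_DS ≥ V_GS − V_t = 1.55 V; 13.2 ≥ 1.55 ✓.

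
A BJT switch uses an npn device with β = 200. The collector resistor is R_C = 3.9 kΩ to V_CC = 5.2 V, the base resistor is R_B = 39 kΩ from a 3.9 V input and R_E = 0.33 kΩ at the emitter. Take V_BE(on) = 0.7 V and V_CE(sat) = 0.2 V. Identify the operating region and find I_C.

saturation; I_C ≈ 1.2 mA

Assume active: I_B = (3.9 − 0.7)/(39 + 201×0.33) = 0.0304 mA, I_C = β·I_B = 6.08 mA.
Then V_CE = 5.2 − 6.08×3.9 − 6.11×0.33 = -20.5 V < 0.2 V — the active assumption fails.
Re-solve with V_CE = 0.2 V. KCL at the emitter: V_E/R_E = (V_BB−0.7−V_E)/R_B + (V_CC−0.2−V_E)/R_C, giving V_E = 0.412 V.
I_C = (V_CC − 0.2 − V_E)/R_C = (5 − 0.412)/3.9 = 1.18 mA.
Check: I_B = (3.2 − 0.412)/39 = 0.0715 mA, and β·I_B = 14.3 mA > I_C, confirming saturation.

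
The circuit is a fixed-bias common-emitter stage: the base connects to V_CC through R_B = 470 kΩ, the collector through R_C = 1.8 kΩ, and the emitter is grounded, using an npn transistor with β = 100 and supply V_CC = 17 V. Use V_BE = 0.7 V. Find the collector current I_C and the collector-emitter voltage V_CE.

Base loop: V_CC = I_B·R_B + V_BE, so I_B = (17 − 0.7)/470 kΩ = 0.0347 mA.
In the active region I_C = β·I_B = 100 × 0.0347 = 3.47 mA.
Collector loop: V_CE = V_CC − I_C·R_C = 17 − 3.47×1.8 = 10.8 V.
Since V_CE = 10.8 V > V_CE(sat) ≈ 0.2 V, the transistor is in the active region as assumed.

I_C ≈ 3.5 mA, V_CE ≈ 11 V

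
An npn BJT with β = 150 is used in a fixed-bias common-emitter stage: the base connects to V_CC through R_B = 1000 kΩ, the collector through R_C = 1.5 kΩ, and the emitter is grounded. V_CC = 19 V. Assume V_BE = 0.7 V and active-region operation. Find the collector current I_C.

I_C ≈ 2.7 mA

Base loop: V_CC = I_B·R_B + V_BE, so I_B = (19 − 0.7)/1000 kΩ = 0.0183 mA.
In the active region I_C = β·I_B = 150 × 0.0183 = 2.75 mA.
Collector loop: V_CE = V_CC − I_C·R_C = 19 − 2.75×1.5 = 14.9 V.
Since V_CE = 14.9 V > V_CE(sat) ≈ 0.2 V, the transistor is in the active region as assumed.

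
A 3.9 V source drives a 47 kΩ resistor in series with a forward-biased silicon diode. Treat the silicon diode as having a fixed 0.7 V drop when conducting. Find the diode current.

KVL around the loop: 3.9 = V_D + I·R = 0.7 + I × 47 kΩ.
So I = (3.9 − 0.7) / 47 kΩ = 3.2 / 47 = 0.0681 mA.

I ≈ 0.068 mA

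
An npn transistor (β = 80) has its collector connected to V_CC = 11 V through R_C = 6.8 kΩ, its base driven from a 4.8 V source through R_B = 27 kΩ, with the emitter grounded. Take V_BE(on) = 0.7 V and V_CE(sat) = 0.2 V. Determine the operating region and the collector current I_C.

saturation; I_C ≈ 1.6 mA

Assume active: I_B = (4.8 − 0.7)/27 = 0.152 mA, giving I_C = β·I_B = 12.1 mA.
But then V_CE = 11 − 12.1×6.8 = -71.6 V < V_CE(sat) = 0.2 V — impossible in the active region.
So the transistor is saturated. With V_CE = 0.2 V, I_C = (V_CC − 0.2)/R_C = 10.8/6.8 = 1.59 mA.
Check: β·I_B = 12.1 mA > I_C = 1.59 mA, confirming saturation.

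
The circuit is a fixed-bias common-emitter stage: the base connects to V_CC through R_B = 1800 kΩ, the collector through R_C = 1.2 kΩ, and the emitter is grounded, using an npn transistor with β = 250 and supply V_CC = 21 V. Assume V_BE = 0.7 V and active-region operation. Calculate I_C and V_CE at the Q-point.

Base loop: V_CC = I_B·R_B + V_BE, so I_B = (21 − 0.7)/1800 kΩ = 0.0113 mA.
In the active region I_C = β·I_B = 250 × 0.0113 = 2.82 mA.
Collector loop: V_CE = V_CC − I_C·R_C = 21 − 2.82×1.2 = 17.6 V.
Since V_CE = 17.6 V > V_CE(sat) ≈ 0.2 V, the transistor is in the active region as assumed.

I_C ≈ 2.8 mA, V_CE ≈ 18 V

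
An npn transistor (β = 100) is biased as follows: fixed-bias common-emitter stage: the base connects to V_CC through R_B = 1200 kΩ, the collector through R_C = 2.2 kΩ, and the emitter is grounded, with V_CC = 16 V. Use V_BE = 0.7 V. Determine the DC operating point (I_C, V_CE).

I_C ≈ 1.3 mA, V_CE ≈ 13 V

Base loop: V_CC = I_B·R_B + V_BE, so I_B = (16 − 0.7)/1200 kΩ = 0.0128 mA.
In the active region I_C = β·I_B = 100 × 0.0128 = 1.28 mA.
Collector loop: V_CE = V_CC − I_C·R_C = 16 − 1.28×2.2 = 13.2 V.
Since V_CE = 13.2 V > V_CE(sat) ≈ 0.2 V, the transistor is in the active region as assumed.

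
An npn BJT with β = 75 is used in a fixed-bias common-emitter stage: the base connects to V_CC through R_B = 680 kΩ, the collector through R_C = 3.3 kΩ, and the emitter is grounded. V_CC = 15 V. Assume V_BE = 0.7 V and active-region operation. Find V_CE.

Base loop: V_CC = I_B·R_B + V_BE, so I_B = (15 − 0.7)/680 kΩ = 0.021 mA.
In the active region I_C = β·I_B = 75 × 0.021 = 1.58 mA.
Collector loop: V_CE = V_CC − I_C·R_C = 15 − 1.58×3.3 = 9.8 V.
Since V_CE = 9.8 V > V_CE(sat) ≈ 0.2 V, the transistor is in the active region as assumed.

V_CE ≈ 9.8 V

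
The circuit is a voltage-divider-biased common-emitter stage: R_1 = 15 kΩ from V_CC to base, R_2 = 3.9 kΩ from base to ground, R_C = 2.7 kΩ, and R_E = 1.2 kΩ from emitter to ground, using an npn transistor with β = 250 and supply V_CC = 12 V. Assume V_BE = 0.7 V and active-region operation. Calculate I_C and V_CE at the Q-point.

I_C ≈ 1.5 mA, V_CE ≈ 6.3 V

Thevenize the base divider: V_Th = V_CC·R_2/(R_1+R_2) = 12×3.9/18.9 = 2.48 V, R_Th = R_1‖R_2 = 3.1 kΩ.
Base-emitter loop: V_Th = I_B·R_Th + V_BE + (β+1)I_B·R_E, so I_B = (2.48 − 0.7) / (3.1 + 251×1.2) = 0.00584 mA.
I_C = β·I_B = 250×0.00584 = 1.46 mA, and I_E = (β+1)I_B = 1.47 mA.
V_CE = V_CC − I_C·R_C − I_E·R_E = 12 − 1.46×2.7 − 1.47×1.2 = 6.3 V.
V_CE = 6.3 V > 0.2 V confirms active-region operation.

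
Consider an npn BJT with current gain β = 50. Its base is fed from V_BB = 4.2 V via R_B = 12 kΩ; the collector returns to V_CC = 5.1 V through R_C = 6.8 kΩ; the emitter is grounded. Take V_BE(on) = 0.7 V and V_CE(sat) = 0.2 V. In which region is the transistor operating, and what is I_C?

saturation; I_C ≈ 0.72 mA

Assume active: I_B = (4.2 − 0.7)/12 = 0.292 mA, giving I_C = β·I_B = 14.6 mA.
But then V_CE = 5.1 − 14.6×6.8 = -94.1 V < V_CE(sat) = 0.2 V — impossible in the active region.
So the transistor is saturated. With V_CE = 0.2 V, I_C = (V_CC − 0.2)/R_C = 4.9/6.8 = 0.721 mA.
Check: β·I_B = 14.6 mA > I_C = 0.721 mA, confirming saturation.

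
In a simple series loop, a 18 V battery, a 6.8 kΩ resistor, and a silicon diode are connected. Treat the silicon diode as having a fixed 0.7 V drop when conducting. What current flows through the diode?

I ≈ 2.5 mA

KVL around the loop: 18 = V_D + I·R = 0.7 + I × 6.8 kΩ.
So I = (18 − 0.7) / 6.8 kΩ = 17.3 / 6.8 = 2.54 mA.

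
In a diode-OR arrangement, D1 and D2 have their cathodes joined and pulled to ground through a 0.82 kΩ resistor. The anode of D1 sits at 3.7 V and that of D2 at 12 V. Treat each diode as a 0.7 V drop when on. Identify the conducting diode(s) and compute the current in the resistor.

Assume both conduct. Then node N would need to be at both 3.7−0.7 = 3 V and 12−0.7 = 11.3 V, which is impossible.
Assume only D2 conducts: V_N = 12 − 0.7 = 11.3 V, so I_R = 11.3/0.82 = 13.8 mA.
Check D1: its anode-to-cathode voltage is 3.7 − 11.3 = -7.6 V < 0.7 V, so it is off. The assumption is consistent.

Only D2 conducts; I_R ≈ 14 mA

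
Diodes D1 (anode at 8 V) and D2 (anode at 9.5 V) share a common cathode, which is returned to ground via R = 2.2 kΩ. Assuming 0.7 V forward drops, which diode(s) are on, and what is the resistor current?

Assume both conduct. Then node N would need to be at both 8−0.7 = 7.3 V and 9.5−0.7 = 8.8 V, which is impossible.
Assume only D2 conducts: V_N = 9.5 − 0.7 = 8.8 V, so I_R = 8.8/2.2 = 4 mA.
Check D1: its anode-to-cathode voltage is 8 − 8.8 = -0.8 V < 0.7 V, so it is off. The assumption is consistent.

Only D2 conducts; I_R ≈ 4 mA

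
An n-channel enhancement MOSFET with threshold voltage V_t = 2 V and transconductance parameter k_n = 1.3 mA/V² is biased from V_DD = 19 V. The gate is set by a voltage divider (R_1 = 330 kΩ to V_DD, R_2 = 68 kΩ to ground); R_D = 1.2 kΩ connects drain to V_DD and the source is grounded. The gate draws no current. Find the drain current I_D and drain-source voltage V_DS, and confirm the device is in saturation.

V_G = V_DD·R_2/(R_1+R_2) = 19×68/398 = 3.25 V. With the source grounded, V_GS = V_G = 3.25 V.
Assume saturation: I_D = (k_n/2)(V_GS − V_t)² = (1.3/2)×(3.25 − 2)² = 0.65×1.25² = 1.01 mA.
V_DS = V_DD − I_D·R_D = 19 − 1.01×1.2 = 17.8 V.
Saturation requires V_DS ≥ V_GS − V_t = 1.25 V; 17.8 ≥ 1.25 ✓.

I_D ≈ 1 mA, V_DS ≈ 18 V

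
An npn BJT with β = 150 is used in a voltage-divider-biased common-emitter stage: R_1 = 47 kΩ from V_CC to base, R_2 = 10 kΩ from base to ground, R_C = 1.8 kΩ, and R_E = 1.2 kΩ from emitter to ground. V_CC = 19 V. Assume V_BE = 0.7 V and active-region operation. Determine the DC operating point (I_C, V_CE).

I_C ≈ 2.1 mA, V_CE ≈ 13 V

Thevenize the base divider: V_Th = V_CC·R_2/(R_1+R_2) = 19×10/57 = 3.33 V, R_Th = R_1‖R_2 = 8.25 kΩ.
Base-emitter loop: V_Th = I_B·R_Th + V_BE + (β+1)I_B·R_E, so I_B = (3.33 − 0.7) / (8.25 + 151×1.2) = 0.0139 mA.
I_C = β·I_B = 150×0.0139 = 2.09 mA, and I_E = (β+1)I_B = 2.1 mA.
V_CE = V_CC − I_C·R_C − I_E·R_E = 19 − 2.09×1.8 − 2.1×1.2 = 12.7 V.
V_CE = 12.7 V > 0.2 V confirms active-region operation.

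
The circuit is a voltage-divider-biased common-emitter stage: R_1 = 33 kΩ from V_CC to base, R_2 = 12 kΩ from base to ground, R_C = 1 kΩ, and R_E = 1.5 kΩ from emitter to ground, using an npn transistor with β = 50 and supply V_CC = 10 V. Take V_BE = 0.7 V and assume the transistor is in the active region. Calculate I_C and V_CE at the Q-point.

I_C ≈ 1.2 mA, V_CE ≈ 7.1 V

Thevenize the base divider: V_Th = V_CC·R_2/(R_1+R_2) = 10×12/45 = 2.67 V, R_Th = R_1‖R_2 = 8.8 kΩ.
Base-emitter loop: V_Th = I_B·R_Th + V_BE + (β+1)I_B·R_E, so I_B = (2.67 − 0.7) / (8.8 + 51×1.5) = 0.0231 mA.
I_C = β·I_B = 50×0.0231 = 1.15 mA, and I_E = (β+1)I_B = 1.18 mA.
V_CE = V_CC − I_C·R_C − I_E·R_E = 10 − 1.15×1 − 1.18×1.5 = 7.08 V.
V_CE = 7.08 V > 0.2 V confirms active-region operation.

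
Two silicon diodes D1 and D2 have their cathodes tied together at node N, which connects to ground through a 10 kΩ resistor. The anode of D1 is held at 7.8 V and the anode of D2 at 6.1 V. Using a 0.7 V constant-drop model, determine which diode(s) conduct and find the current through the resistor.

Assume both conduct. Then node N would need to be at both 7.8−0.7 = 7.1 V and 6.1−0.7 = 5.4 V, which is impossible.
Assume only D1 conducts: V_N = 7.8 − 0.7 = 7.1 V, so I_R = 7.1/10 = 0.71 mA.
Check D2: its anode-to-cathode voltage is 6.1 − 7.1 = -1 V < 0.7 V, so it is off. The assumption is consistent.

Only D1 conducts; I_R ≈ 0.71 mA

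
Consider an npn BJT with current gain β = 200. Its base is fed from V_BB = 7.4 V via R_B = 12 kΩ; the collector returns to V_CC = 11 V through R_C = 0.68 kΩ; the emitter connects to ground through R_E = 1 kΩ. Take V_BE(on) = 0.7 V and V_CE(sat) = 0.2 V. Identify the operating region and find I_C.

active; I_C ≈ 6.3 mA

Assume active. Base-emitter loop: I_B = (V_BB − V_BE)/(R_B + (β+1)R_E) = (7.4 − 0.7)/(12 + 201×1) = 0.0315 mA.
I_C = β·I_B = 200×0.0315 = 6.29 mA.
V_CE = V_CC − I_C·R_C − I_E·R_E = 11 − 6.29×0.68 − 6.32×1 = 0.4 V > V_CE(sat), so the active-region assumption holds.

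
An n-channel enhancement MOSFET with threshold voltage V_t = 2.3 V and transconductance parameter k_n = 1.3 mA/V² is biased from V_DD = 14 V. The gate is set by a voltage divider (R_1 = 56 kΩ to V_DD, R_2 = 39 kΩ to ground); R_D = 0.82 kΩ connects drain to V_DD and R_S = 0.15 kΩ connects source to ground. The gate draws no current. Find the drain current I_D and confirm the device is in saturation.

I_D ≈ 4.8 mA

V_G = V_DD·R_2/(R_1+R_2) = 14×39/95 = 5.75 V.
Assume saturation: I_D = (k_n/2)(V_GS − V_t)² with V_GS = V_G − I_D·R_S = 5.75 − 0.15·I_D.
Substituting gives 0.0146·I_D² − 1.67·I_D + 7.72 = 0, with roots I_D = 4.82 or 110 mA.
The root I_D = 110 mA gives V_GS = -10.7 V ≤ V_t, so take I_D = 4.82 mA.
Then V_GS = 5.02 V and V_DS = V_DD − I_D(R_D+R_S) = 14 − 4.82×0.97 = 9.32 V.
Saturation requires V_DS ≥ V_GS − V_t = 2.72 V; 9.32 ≥ 2.72 ✓.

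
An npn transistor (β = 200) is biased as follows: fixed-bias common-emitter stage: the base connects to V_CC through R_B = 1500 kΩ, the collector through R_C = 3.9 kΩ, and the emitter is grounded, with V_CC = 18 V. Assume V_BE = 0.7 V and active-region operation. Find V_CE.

V_CE ≈ 9 V

Base loop: V_CC = I_B·R_B + V_BE, so I_B = (18 − 0.7)/1500 kΩ = 0.0115 mA.
In the active region I_C = β·I_B = 200 × 0.0115 = 2.31 mA.
Collector loop: V_CE = V_CC − I_C·R_C = 18 − 2.31×3.9 = 9 V.
Since V_CE = 9 V > V_CE(sat) ≈ 0.2 V, the transistor is in the active region as assumed.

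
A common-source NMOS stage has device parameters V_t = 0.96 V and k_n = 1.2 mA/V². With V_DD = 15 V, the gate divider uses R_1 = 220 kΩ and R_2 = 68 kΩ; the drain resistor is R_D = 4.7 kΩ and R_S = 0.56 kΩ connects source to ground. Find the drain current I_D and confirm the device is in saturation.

I_D ≈ 1.6 mA

V_G = V_DD·R_2/(R_1+R_2) = 15×68/288 = 3.54 V.
Assume saturation: I_D = (k_n/2)(V_GS − V_t)² with V_GS = V_G − I_D·R_S = 3.54 − 0.56·I_D.
Substituting gives 0.188·I_D² − 2.73·I_D + 4 = 0, with roots I_D = 1.65 or 12.9 mA.
The root I_D = 12.9 mA gives V_GS = -3.67 V ≤ V_t, so take I_D = 1.65 mA.
Then V_GS = 2.62 V and V_DS = V_DD − I_D(R_D+R_S) = 15 − 1.65×5.26 = 6.32 V.
Saturation requires V_DS ≥ V_GS − V_t = 1.66 V; 6.32 ≥ 1.66 ✓.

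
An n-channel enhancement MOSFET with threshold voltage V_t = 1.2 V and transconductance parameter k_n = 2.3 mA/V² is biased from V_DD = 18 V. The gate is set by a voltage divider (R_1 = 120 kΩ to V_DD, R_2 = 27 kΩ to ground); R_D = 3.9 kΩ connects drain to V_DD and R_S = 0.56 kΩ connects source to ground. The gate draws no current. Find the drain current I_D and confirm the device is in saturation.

V_G = V_DD·R_2/(R_1+R_2) = 18×27/147 = 3.31 V.
Assume saturation: I_D = (k_n/2)(V_GS − V_t)² with V_GS = V_G − I_D·R_S = 3.31 − 0.56·I_D.
Substituting gives 0.361·I_D² − 3.71·I_D + 5.1 = 0, with roots I_D = 1.63 or 8.66 mA.
The root I_D = 8.66 mA gives V_GS = -1.54 V ≤ V_t, so take I_D = 1.63 mA.
Then V_GS = 2.39 V and V_DS = V_DD − I_D(R_D+R_S) = 18 − 1.63×4.46 = 10.7 V.
Saturation requires V_DS ≥ V_GS − V_t = 1.19 V; 10.7 ≥ 1.19 ✓.

I_D ≈ 1.6 mA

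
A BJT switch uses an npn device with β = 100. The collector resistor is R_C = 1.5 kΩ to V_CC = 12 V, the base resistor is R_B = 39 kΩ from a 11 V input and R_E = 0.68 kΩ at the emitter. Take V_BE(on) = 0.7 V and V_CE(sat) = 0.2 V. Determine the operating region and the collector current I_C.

Assume active: I_B = (11 − 0.7)/(39 + 101×0.68) = 0.0957 mA, I_C = β·I_B = 9.57 mA.
Then V_CE = 12 − 9.57×1.5 − 9.66×0.68 = -8.92 V < 0.2 V — the active assumption fails.
Re-solve with V_CE = 0.2 V. KCL at the emitter: V_E/R_E = (V_BB−0.7−V_E)/R_B + (V_CC−0.2−V_E)/R_C, giving V_E = 3.76 V.
I_C = (V_CC − 0.2 − V_E)/R_C = (11.8 − 3.76)/1.5 = 5.36 mA.
Check: I_B = (10.3 − 3.76)/39 = 0.168 mA, and β·I_B = 16.8 mA > I_C, confirming saturation.

saturation; I_C ≈ 5.4 mA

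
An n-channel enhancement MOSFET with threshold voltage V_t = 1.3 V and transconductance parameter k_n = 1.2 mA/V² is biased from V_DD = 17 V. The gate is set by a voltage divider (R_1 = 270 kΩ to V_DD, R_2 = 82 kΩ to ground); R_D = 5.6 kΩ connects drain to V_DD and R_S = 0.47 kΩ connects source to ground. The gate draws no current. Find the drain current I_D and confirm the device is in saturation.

I_D ≈ 1.9 mA

V_G = V_DD·R_2/(R_1+R_2) = 17×82/352 = 3.96 V.
Assume saturation: I_D = (k_n/2)(V_GS − V_t)² with V_GS = V_G − I_D·R_S = 3.96 − 0.47·I_D.
Substituting gives 0.133·I_D² − 2.5·I_D + 4.25 = 0, with roots I_D = 1.89 or 17 mA.
The root I_D = 17 mA gives V_GS = -4.02 V ≤ V_t, so take I_D = 1.89 mA.
Then V_GS = 3.07 V and V_DS = V_DD − I_D(R_D+R_S) = 17 − 1.89×6.07 = 5.55 V.
Saturation requires V_DS ≥ V_GS − V_t = 1.77 V; 5.55 ≥ 1.77 ✓.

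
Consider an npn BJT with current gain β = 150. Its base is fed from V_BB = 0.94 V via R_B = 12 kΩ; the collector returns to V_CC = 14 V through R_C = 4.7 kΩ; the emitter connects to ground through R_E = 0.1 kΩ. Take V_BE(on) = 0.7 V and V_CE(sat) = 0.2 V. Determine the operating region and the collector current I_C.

Assume active. Base-emitter loop: I_B = (V_BB − V_BE)/(R_B + (β+1)R_E) = (0.94 − 0.7)/(12 + 151×0.1) = 0.00886 mA.
I_C = β·I_B = 150×0.00886 = 1.33 mA.
V_CE = V_CC − I_C·R_C − I_E·R_E = 14 − 1.33×4.7 − 1.34×0.1 = 7.62 V > V_CE(sat), so the active-region assumption holds.

active; I_C ≈ 1.3 mA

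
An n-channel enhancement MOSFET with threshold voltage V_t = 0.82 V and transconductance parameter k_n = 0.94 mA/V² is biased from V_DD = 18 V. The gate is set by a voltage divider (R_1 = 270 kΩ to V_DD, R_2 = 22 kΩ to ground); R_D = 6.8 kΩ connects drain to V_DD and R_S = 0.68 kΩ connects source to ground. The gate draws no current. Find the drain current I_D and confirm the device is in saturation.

V_G = V_DD·R_2/(R_1+R_2) = 18×22/292 = 1.36 V.
Assume saturation: I_D = (k_n/2)(V_GS − V_t)² with V_GS = V_G − I_D·R_S = 1.36 − 0.68·I_D.
Substituting gives 0.217·I_D² − 1.34·I_D + 0.135 = 0, with roots I_D = 0.102 or 6.08 mA.
The root I_D = 6.08 mA gives V_GS = -2.78 V ≤ V_t, so take I_D = 0.102 mA.
Then V_GS = 1.29 V and V_DS = V_DD − I_D(R_D+R_S) = 18 − 0.102×7.48 = 17.2 V.
Saturation requires V_DS ≥ V_GS − V_t = 0.467 V; 17.2 ≥ 0.467 ✓.

I_D ≈ 0.1 mA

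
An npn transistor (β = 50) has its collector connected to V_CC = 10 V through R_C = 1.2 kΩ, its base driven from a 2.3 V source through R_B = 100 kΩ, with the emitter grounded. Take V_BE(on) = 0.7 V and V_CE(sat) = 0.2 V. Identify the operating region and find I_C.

active; I_C ≈ 0.8 mA

Assume active. Base-emitter loop: I_B = (V_BB − V_BE)/R_B = (2.3 − 0.7)/100 = 0.016 mA.
I_C = β·I_B = 50×0.016 = 0.8 mA.
V_CE = V_CC − I_C·R_C = 10 − 0.8×1.2 = 9.04 V > V_CE(sat), so the active-region assumption holds.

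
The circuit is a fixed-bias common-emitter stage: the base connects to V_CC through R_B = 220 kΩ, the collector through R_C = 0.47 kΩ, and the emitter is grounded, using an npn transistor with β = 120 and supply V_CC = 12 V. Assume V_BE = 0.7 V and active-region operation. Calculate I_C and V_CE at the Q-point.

I_C ≈ 6.2 mA, V_CE ≈ 9.1 V

Base loop: V_CC = I_B·R_B + V_BE, so I_B = (12 − 0.7)/220 kΩ = 0.0514 mA.
In the active region I_C = β·I_B = 120 × 0.0514 = 6.16 mA.
Collector loop: V_CE = V_CC − I_C·R_C = 12 − 6.16×0.47 = 9.1 V.
Since V_CE = 9.1 V > V_CE(sat) ≈ 0.2 V, the transistor is in the active region as assumed.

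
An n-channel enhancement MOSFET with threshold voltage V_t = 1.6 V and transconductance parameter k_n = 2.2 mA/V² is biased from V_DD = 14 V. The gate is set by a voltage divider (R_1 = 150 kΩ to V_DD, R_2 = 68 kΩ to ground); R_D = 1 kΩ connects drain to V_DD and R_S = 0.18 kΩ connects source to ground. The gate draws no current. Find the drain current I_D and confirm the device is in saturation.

I_D ≈ 4.3 mA

V_G = V_DD·R_2/(R_1+R_2) = 14×68/218 = 4.37 V.
Assume saturation: I_D = (k_n/2)(V_GS − V_t)² with V_GS = V_G − I_D·R_S = 4.37 − 0.18·I_D.
Substituting gives 0.0356·I_D² − 2.1·I_D + 8.42 = 0, with roots I_D = 4.34 or 54.5 mA.
The root I_D = 54.5 mA gives V_GS = -5.44 V ≤ V_t, so take I_D = 4.34 mA.
Then V_GS = 3.59 V and V_DS = V_DD − I_D(R_D+R_S) = 14 − 4.34×1.18 = 8.88 V.
Saturation requires V_DS ≥ V_GS − V_t = 1.99 V; 8.88 ≥ 1.99 ✓.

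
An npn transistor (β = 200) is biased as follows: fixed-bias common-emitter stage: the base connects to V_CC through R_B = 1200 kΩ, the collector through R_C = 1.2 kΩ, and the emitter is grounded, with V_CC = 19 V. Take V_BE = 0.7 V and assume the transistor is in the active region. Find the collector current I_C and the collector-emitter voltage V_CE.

Base loop: V_CC = I_B·R_B + V_BE, so I_B = (19 − 0.7)/1200 kΩ = 0.0153 mA.
In the active region I_C = β·I_B = 200 × 0.0153 = 3.05 mA.
Collector loop: V_CE = V_CC − I_C·R_C = 19 − 3.05×1.2 = 15.3 V.
Since V_CE = 15.3 V > V_CE(sat) ≈ 0.2 V, the transistor is in the active region as assumed.

I_C ≈ 3.1 mA, V_CE ≈ 15 V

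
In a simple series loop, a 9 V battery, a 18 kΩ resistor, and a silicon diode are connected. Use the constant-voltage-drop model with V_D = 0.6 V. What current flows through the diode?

I ≈ 0.47 mA

KVL around the loop: 9 = V_D + I·R = 0.6 + I × 18 kΩ.
So I = (9 − 0.6) / 18 kΩ = 8.4 / 18 = 0.467 mA.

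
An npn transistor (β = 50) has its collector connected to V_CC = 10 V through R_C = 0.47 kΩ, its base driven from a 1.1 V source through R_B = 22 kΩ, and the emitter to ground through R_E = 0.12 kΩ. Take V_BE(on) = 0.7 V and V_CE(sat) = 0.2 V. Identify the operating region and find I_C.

active; I_C ≈ 0.71 mA

Assume active. Base-emitter loop: I_B = (V_BB − V_BE)/(R_B + (β+1)R_E) = (1.1 − 0.7)/(22 + 51×0.12) = 0.0142 mA.
I_C = β·I_B = 50×0.0142 = 0.711 mA.
V_CE = V_CC − I_C·R_C − I_E·R_E = 10 − 0.711×0.47 − 0.725×0.12 = 9.58 V > V_CE(sat), so the active-region assumption holds.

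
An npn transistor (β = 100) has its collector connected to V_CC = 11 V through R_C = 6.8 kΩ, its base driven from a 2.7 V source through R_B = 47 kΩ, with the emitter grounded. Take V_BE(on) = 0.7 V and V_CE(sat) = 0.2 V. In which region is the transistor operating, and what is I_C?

saturation; I_C ≈ 1.6 mA

Assume active: I_B = (2.7 − 0.7)/47 = 0.0426 mA, giving I_C = β·I_B = 4.26 mA.
But then V_CE = 11 − 4.26×6.8 = -17.9 V < V_CE(sat) = 0.2 V — impossible in the active region.
So the transistor is saturated. With V_CE = 0.2 V, I_C = (V_CC − 0.2)/R_C = 10.8/6.8 = 1.59 mA.
Check: β·I_B = 4.26 mA > I_C = 1.59 mA, confirming saturation.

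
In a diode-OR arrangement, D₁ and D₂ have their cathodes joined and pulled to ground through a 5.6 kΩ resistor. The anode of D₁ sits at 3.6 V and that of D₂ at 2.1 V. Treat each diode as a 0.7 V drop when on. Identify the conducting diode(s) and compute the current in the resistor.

Assume both conduct. Then node N would need to be at both 3.6−0.7 = 2.9 V and 2.1−0.7 = 1.4 V, which is impossible.
Assume only D₁ conducts: V_N = 3.6 − 0.7 = 2.9 V, so I_R = 2.9/5.6 = 0.518 mA.
Check D₂: its anode-to-cathode voltage is 2.1 − 2.9 = -0.8 V < 0.7 V, so it is off. The assumption is consistent.

Only D₁ conducts; I_R ≈ 0.52 mA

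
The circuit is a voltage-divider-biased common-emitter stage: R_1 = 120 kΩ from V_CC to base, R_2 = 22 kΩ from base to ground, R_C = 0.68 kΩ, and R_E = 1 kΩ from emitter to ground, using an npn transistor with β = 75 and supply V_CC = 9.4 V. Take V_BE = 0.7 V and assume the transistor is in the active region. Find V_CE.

Thevenize the base divider: V_Th = V_CC·R_2/(R_1+R_2) = 9.4×22/142 = 1.46 V, R_Th = R_1‖R_2 = 18.6 kΩ.
Base-emitter loop: V_Th = I_B·R_Th + V_BE + (β+1)I_B·R_E, so I_B = (1.46 − 0.7) / (18.6 + 76×1) = 0.008 mA.
I_C = β·I_B = 75×0.008 = 0.6 mA, and I_E = (β+1)I_B = 0.608 mA.
V_CE = V_CC − I_C·R_C − I_E·R_E = 9.4 − 0.6×0.68 − 0.608×1 = 8.38 V.
V_CE = 8.38 V > 0.2 V confirms active-region operation.

V_CE ≈ 8.4 V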